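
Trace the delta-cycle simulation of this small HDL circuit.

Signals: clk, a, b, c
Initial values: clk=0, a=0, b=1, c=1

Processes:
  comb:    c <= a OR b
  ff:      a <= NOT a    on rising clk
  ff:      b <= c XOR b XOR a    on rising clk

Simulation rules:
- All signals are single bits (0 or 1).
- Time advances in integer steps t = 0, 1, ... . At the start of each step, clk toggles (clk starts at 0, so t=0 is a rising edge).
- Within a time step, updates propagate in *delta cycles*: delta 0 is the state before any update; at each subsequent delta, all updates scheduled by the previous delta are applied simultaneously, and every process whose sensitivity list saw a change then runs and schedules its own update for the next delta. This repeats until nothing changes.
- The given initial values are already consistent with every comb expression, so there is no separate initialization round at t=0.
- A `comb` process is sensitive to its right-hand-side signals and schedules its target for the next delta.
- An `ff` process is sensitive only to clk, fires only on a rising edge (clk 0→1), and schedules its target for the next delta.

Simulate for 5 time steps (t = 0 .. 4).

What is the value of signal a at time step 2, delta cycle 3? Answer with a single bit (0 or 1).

t=0 Δ0: clk=0 c=1 b=1 a=0
  Δ1: clk:0→1
  Δ2: b:1→0, a:0→1
  (2Δ to stable)
t=1 Δ0: clk=1 c=1 b=0 a=1
  Δ1: clk:1→0
  (1Δ to stable)
t=2 Δ0: clk=0 c=1 b=0 a=1
  Δ1: clk:0→1
  Δ2: a:1→0
  Δ3: c:1→0
  (3Δ to stable)
t=3 Δ0: clk=1 c=0 b=0 a=0
  Δ1: clk:1→0
  (1Δ to stable)
t=4 Δ0: clk=0 c=0 b=0 a=0
  Δ1: clk:0→1
  Δ2: a:0→1
  Δ3: c:0→1
  (3Δ to stable)

0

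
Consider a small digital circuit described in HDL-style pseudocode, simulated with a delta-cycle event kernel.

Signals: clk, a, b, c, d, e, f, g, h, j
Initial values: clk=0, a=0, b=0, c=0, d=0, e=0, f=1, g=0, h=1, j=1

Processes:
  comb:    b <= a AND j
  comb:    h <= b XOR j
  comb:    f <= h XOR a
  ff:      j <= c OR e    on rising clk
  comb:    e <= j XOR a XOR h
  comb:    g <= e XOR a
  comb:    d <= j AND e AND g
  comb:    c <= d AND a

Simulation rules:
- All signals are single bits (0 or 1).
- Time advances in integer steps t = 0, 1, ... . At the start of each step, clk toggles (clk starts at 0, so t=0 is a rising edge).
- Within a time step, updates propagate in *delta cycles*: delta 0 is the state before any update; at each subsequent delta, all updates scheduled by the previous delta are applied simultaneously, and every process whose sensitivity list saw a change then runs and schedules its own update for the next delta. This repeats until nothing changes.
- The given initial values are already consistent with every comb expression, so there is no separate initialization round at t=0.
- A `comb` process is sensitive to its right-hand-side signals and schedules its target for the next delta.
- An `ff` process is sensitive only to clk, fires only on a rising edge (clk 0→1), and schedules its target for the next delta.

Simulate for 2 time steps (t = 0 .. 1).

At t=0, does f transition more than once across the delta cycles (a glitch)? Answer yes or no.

no

[bits: g,a,f,j,d,b,h,clk,e,c]
t=0: Δ0=0011001000 Δ1=0011001100 Δ2=0010001100 Δ3=0010000110 Δ4=1000000100 Δ5=0000000100 | 5Δ
t=1: Δ0=0000000100 Δ1=0000000000 | 1Δ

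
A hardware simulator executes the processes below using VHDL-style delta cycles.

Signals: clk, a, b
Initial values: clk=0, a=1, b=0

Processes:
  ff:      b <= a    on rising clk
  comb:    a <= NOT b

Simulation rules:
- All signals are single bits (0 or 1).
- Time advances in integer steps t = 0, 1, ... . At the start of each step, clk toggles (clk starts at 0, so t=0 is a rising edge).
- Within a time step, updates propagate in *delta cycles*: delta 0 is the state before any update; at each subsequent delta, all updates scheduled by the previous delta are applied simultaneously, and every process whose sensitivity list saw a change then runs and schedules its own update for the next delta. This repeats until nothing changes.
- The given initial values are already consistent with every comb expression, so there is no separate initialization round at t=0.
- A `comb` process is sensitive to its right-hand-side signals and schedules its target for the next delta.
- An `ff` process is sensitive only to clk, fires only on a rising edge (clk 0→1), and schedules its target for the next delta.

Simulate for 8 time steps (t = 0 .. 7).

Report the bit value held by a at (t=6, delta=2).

0

[bits: a,b,clk]
t=0: Δ0=100 Δ1=101 Δ2=111 Δ3=011 | 3Δ
t=1: Δ0=011 Δ1=010 | 1Δ
t=2: Δ0=010 Δ1=011 Δ2=001 Δ3=101 | 3Δ
t=3: Δ0=101 Δ1=100 | 1Δ
t=4: Δ0=100 Δ1=101 Δ2=111 Δ3=011 | 3Δ
t=5: Δ0=011 Δ1=010 | 1Δ
t=6: Δ0=010 Δ1=011 Δ2=001 Δ3=101 | 3Δ
t=7: Δ0=101 Δ1=100 | 1Δ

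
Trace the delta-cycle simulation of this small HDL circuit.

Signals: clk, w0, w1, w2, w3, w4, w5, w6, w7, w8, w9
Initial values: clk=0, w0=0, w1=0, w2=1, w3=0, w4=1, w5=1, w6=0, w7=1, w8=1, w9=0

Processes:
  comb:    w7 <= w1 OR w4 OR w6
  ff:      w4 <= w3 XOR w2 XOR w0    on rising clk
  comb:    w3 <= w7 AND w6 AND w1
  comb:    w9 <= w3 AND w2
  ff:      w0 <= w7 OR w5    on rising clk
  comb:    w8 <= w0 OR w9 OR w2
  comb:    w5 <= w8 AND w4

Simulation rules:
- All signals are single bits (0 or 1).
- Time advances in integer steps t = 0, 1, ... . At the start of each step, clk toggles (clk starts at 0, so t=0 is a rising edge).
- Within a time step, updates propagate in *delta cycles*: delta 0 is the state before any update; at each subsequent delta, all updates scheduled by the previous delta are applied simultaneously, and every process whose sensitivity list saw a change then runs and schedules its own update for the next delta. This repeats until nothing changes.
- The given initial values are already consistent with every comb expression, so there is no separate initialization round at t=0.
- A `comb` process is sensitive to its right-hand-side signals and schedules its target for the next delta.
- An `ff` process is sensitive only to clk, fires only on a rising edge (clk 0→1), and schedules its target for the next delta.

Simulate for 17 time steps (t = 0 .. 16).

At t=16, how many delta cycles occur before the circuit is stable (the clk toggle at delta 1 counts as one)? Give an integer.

[bits: w2,w3,w7,w1,clk,w4,w9,w5,w8,w6,w0]
t=0: Δ0=10100101100 Δ1=10101101100 Δ2=10101101101 | 2Δ
t=1: Δ0=10101101101 Δ1=10100101101 | 1Δ
t=2: Δ0=10100101101 Δ1=10101101101 Δ2=10101001101 Δ3=10001000101 | 3Δ
t=3: Δ0=10001000101 Δ1=10000000101 | 1Δ
t=4: Δ0=10000000101 Δ1=10001000101 Δ2=10001000100 | 2Δ
t=5: Δ0=10001000100 Δ1=10000000100 | 1Δ
t=6: Δ0=10000000100 Δ1=10001000100 Δ2=10001100100 Δ3=10101101100 | 3Δ
t=7: Δ0=10101101100 Δ1=10100101100 | 1Δ
t=8: Δ0=10100101100 Δ1=10101101100 Δ2=10101101101 | 2Δ
t=9: Δ0=10101101101 Δ1=10100101101 | 1Δ
t=10: Δ0=10100101101 Δ1=10101101101 Δ2=10101001101 Δ3=10001000101 | 3Δ
t=11: Δ0=10001000101 Δ1=10000000101 | 1Δ
t=12: Δ0=10000000101 Δ1=10001000101 Δ2=10001000100 | 2Δ
t=13: Δ0=10001000100 Δ1=10000000100 | 1Δ
t=14: Δ0=10000000100 Δ1=10001000100 Δ2=10001100100 Δ3=10101101100 | 3Δ
t=15: Δ0=10101101100 Δ1=10100101100 | 1Δ
t=16: Δ0=10100101100 Δ1=10101101100 Δ2=10101101101 | 2Δ

2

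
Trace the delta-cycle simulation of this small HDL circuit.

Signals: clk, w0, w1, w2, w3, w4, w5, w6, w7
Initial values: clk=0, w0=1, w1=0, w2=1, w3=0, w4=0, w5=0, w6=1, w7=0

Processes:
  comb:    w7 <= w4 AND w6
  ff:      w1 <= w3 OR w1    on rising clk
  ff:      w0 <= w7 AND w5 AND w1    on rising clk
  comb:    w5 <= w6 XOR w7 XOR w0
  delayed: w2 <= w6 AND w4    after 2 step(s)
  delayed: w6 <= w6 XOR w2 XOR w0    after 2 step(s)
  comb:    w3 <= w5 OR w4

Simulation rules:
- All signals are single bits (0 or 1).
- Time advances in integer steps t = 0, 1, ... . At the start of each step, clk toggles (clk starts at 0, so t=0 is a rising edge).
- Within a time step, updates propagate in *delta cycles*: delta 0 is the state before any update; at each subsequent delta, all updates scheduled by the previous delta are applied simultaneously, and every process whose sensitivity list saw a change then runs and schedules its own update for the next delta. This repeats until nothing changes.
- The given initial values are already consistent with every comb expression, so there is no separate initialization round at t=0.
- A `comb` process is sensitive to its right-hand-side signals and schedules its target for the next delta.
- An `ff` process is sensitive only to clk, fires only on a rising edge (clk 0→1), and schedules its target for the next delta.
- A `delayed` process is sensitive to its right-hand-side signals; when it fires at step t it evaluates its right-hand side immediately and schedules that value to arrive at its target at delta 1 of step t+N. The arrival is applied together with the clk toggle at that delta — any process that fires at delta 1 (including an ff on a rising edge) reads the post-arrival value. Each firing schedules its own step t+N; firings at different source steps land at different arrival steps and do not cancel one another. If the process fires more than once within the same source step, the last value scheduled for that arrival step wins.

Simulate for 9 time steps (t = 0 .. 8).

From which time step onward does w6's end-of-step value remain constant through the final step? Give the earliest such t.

4

t=0 Δ0: w2=1 w5=0 w1=0 w4=0 w3=0 w6=1 w0=1 clk=0 w7=0
  Δ1: clk:0→1
  Δ2: w0:1→0
  Δ3: w5:0→1
  Δ4: w3:0→1
  (4Δ to stable)
t=1 Δ0: w2=1 w5=1 w1=0 w4=0 w3=1 w6=1 w0=0 clk=1 w7=0
  Δ1: clk:1→0
  (1Δ to stable)
t=2 Δ0: w2=1 w5=1 w1=0 w4=0 w3=1 w6=1 w0=0 clk=0 w7=0
  Δ1: w6:1→0, clk:0→1
  Δ2: w5:1→0, w1:0→1
  Δ3: w3:1→0
  (3Δ to stable)
t=3 Δ0: w2=1 w5=0 w1=1 w4=0 w3=0 w6=0 w0=0 clk=1 w7=0
  Δ1: clk:1→0
  (1Δ to stable)
t=4 Δ0: w2=1 w5=0 w1=1 w4=0 w3=0 w6=0 w0=0 clk=0 w7=0
  Δ1: w2:1→0, w6:0→1, clk:0→1
  Δ2: w5:0→1
  Δ3: w3:0→1
  (3Δ to stable)
t=5 Δ0: w2=0 w5=1 w1=1 w4=0 w3=1 w6=1 w0=0 clk=1 w7=0
  Δ1: clk:1→0
  (1Δ to stable)
t=6 Δ0: w2=0 w5=1 w1=1 w4=0 w3=1 w6=1 w0=0 clk=0 w7=0
  Δ1: clk:0→1
  (1Δ to stable)
t=7 Δ0: w2=0 w5=1 w1=1 w4=0 w3=1 w6=1 w0=0 clk=1 w7=0
  Δ1: clk:1→0
  (1Δ to stable)
t=8 Δ0: w2=0 w5=1 w1=1 w4=0 w3=1 w6=1 w0=0 clk=0 w7=0
  Δ1: clk:0→1
  (1Δ to stable)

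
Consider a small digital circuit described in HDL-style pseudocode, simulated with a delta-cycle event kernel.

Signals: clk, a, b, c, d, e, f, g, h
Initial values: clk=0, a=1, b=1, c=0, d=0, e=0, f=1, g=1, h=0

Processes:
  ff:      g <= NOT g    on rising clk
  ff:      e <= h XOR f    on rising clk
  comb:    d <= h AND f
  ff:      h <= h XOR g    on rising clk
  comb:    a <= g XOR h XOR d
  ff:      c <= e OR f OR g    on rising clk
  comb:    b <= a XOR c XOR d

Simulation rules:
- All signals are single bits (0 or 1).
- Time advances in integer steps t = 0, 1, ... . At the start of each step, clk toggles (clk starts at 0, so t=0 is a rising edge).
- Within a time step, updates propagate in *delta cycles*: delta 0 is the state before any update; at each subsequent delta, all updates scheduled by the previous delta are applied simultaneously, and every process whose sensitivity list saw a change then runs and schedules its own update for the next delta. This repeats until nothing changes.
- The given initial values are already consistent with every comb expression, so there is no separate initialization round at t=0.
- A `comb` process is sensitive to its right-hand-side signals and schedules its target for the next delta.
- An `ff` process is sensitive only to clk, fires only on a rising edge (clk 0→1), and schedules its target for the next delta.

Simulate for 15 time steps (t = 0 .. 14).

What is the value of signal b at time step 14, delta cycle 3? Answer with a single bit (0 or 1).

t0.Δ0 g=1 e=0 c=0 d=0 a=1 b=1 f=1 clk=0 h=0
t0.Δ1 g=1 e=0 c=0 d=0 a=1 b=1 f=1 clk=1 h=0
t0.Δ2 g=0 e=1 c=1 d=0 a=1 b=1 f=1 clk=1 h=1
t0.Δ3 g=0 e=1 c=1 d=1 a=1 b=0 f=1 clk=1 h=1
t0.Δ4 g=0 e=1 c=1 d=1 a=0 b=1 f=1 clk=1 h=1
t0.Δ5 g=0 e=1 c=1 d=1 a=0 b=0 f=1 clk=1 h=1
t1.Δ0 g=0 e=1 c=1 d=1 a=0 b=0 f=1 clk=1 h=1
t1.Δ1 g=0 e=1 c=1 d=1 a=0 b=0 f=1 clk=0 h=1
t2.Δ0 g=0 e=1 c=1 d=1 a=0 b=0 f=1 clk=0 h=1
t2.Δ1 g=0 e=1 c=1 d=1 a=0 b=0 f=1 clk=1 h=1
t2.Δ2 g=1 e=0 c=1 d=1 a=0 b=0 f=1 clk=1 h=1
t2.Δ3 g=1 e=0 c=1 d=1 a=1 b=0 f=1 clk=1 h=1
t2.Δ4 g=1 e=0 c=1 d=1 a=1 b=1 f=1 clk=1 h=1
t3.Δ0 g=1 e=0 c=1 d=1 a=1 b=1 f=1 clk=1 h=1
t3.Δ1 g=1 e=0 c=1 d=1 a=1 b=1 f=1 clk=0 h=1
t4.Δ0 g=1 e=0 c=1 d=1 a=1 b=1 f=1 clk=0 h=1
t4.Δ1 g=1 e=0 c=1 d=1 a=1 b=1 f=1 clk=1 h=1
t4.Δ2 g=0 e=0 c=1 d=1 a=1 b=1 f=1 clk=1 h=0
t4.Δ3 g=0 e=0 c=1 d=0 a=1 b=1 f=1 clk=1 h=0
t4.Δ4 g=0 e=0 c=1 d=0 a=0 b=0 f=1 clk=1 h=0
t4.Δ5 g=0 e=0 c=1 d=0 a=0 b=1 f=1 clk=1 h=0
t5.Δ0 g=0 e=0 c=1 d=0 a=0 b=1 f=1 clk=1 h=0
t5.Δ1 g=0 e=0 c=1 d=0 a=0 b=1 f=1 clk=0 h=0
t6.Δ0 g=0 e=0 c=1 d=0 a=0 b=1 f=1 clk=0 h=0
t6.Δ1 g=0 e=0 c=1 d=0 a=0 b=1 f=1 clk=1 h=0
t6.Δ2 g=1 e=1 c=1 d=0 a=0 b=1 f=1 clk=1 h=0
t6.Δ3 g=1 e=1 c=1 d=0 a=1 b=1 f=1 clk=1 h=0
t6.Δ4 g=1 e=1 c=1 d=0 a=1 b=0 f=1 clk=1 h=0
t7.Δ0 g=1 e=1 c=1 d=0 a=1 b=0 f=1 clk=1 h=0
t7.Δ1 g=1 e=1 c=1 d=0 a=1 b=0 f=1 clk=0 h=0
t8.Δ0 g=1 e=1 c=1 d=0 a=1 b=0 f=1 clk=0 h=0
t8.Δ1 g=1 e=1 c=1 d=0 a=1 b=0 f=1 clk=1 h=0
t8.Δ2 g=0 e=1 c=1 d=0 a=1 b=0 f=1 clk=1 h=1
t8.Δ3 g=0 e=1 c=1 d=1 a=1 b=0 f=1 clk=1 h=1
t8.Δ4 g=0 e=1 c=1 d=1 a=0 b=1 f=1 clk=1 h=1
t8.Δ5 g=0 e=1 c=1 d=1 a=0 b=0 f=1 clk=1 h=1
t9.Δ0 g=0 e=1 c=1 d=1 a=0 b=0 f=1 clk=1 h=1
t9.Δ1 g=0 e=1 c=1 d=1 a=0 b=0 f=1 clk=0 h=1
t10.Δ0 g=0 e=1 c=1 d=1 a=0 b=0 f=1 clk=0 h=1
t10.Δ1 g=0 e=1 c=1 d=1 a=0 b=0 f=1 clk=1 h=1
t10.Δ2 g=1 e=0 c=1 d=1 a=0 b=0 f=1 clk=1 h=1
t10.Δ3 g=1 e=0 c=1 d=1 a=1 b=0 f=1 clk=1 h=1
t10.Δ4 g=1 e=0 c=1 d=1 a=1 b=1 f=1 clk=1 h=1
t11.Δ0 g=1 e=0 c=1 d=1 a=1 b=1 f=1 clk=1 h=1
t11.Δ1 g=1 e=0 c=1 d=1 a=1 b=1 f=1 clk=0 h=1
t12.Δ0 g=1 e=0 c=1 d=1 a=1 b=1 f=1 clk=0 h=1
t12.Δ1 g=1 e=0 c=1 d=1 a=1 b=1 f=1 clk=1 h=1
t12.Δ2 g=0 e=0 c=1 d=1 a=1 b=1 f=1 clk=1 h=0
t12.Δ3 g=0 e=0 c=1 d=0 a=1 b=1 f=1 clk=1 h=0
t12.Δ4 g=0 e=0 c=1 d=0 a=0 b=0 f=1 clk=1 h=0
t12.Δ5 g=0 e=0 c=1 d=0 a=0 b=1 f=1 clk=1 h=0
t13.Δ0 g=0 e=0 c=1 d=0 a=0 b=1 f=1 clk=1 h=0
t13.Δ1 g=0 e=0 c=1 d=0 a=0 b=1 f=1 clk=0 h=0
t14.Δ0 g=0 e=0 c=1 d=0 a=0 b=1 f=1 clk=0 h=0
t14.Δ1 g=0 e=0 c=1 d=0 a=0 b=1 f=1 clk=1 h=0
t14.Δ2 g=1 e=1 c=1 d=0 a=0 b=1 f=1 clk=1 h=0
t14.Δ3 g=1 e=1 c=1 d=0 a=1 b=1 f=1 clk=1 h=0
t14.Δ4 g=1 e=1 c=1 d=0 a=1 b=0 f=1 clk=1 h=0

1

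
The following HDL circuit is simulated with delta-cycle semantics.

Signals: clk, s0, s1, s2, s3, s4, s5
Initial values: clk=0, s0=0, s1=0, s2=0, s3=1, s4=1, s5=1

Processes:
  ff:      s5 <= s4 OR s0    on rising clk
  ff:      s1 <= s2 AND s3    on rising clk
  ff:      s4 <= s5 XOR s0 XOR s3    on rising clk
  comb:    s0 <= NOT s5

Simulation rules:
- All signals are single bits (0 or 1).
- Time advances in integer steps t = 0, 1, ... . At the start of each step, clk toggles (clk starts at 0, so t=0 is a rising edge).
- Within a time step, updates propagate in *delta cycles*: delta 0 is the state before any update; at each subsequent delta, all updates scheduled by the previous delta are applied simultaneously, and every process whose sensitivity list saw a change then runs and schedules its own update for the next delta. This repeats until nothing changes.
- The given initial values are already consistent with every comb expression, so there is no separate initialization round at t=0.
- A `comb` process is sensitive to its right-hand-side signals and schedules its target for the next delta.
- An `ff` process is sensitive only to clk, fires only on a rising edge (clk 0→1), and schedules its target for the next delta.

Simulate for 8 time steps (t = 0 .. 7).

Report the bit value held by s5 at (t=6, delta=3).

0

t0.Δ0 s0=0 s3=1 clk=0 s4=1 s2=0 s5=1 s1=0
t0.Δ1 s0=0 s3=1 clk=1 s4=1 s2=0 s5=1 s1=0
t0.Δ2 s0=0 s3=1 clk=1 s4=0 s2=0 s5=1 s1=0
t1.Δ0 s0=0 s3=1 clk=1 s4=0 s2=0 s5=1 s1=0
t1.Δ1 s0=0 s3=1 clk=0 s4=0 s2=0 s5=1 s1=0
t2.Δ0 s0=0 s3=1 clk=0 s4=0 s2=0 s5=1 s1=0
t2.Δ1 s0=0 s3=1 clk=1 s4=0 s2=0 s5=1 s1=0
t2.Δ2 s0=0 s3=1 clk=1 s4=0 s2=0 s5=0 s1=0
t2.Δ3 s0=1 s3=1 clk=1 s4=0 s2=0 s5=0 s1=0
t3.Δ0 s0=1 s3=1 clk=1 s4=0 s2=0 s5=0 s1=0
t3.Δ1 s0=1 s3=1 clk=0 s4=0 s2=0 s5=0 s1=0
t4.Δ0 s0=1 s3=1 clk=0 s4=0 s2=0 s5=0 s1=0
t4.Δ1 s0=1 s3=1 clk=1 s4=0 s2=0 s5=0 s1=0
t4.Δ2 s0=1 s3=1 clk=1 s4=0 s2=0 s5=1 s1=0
t4.Δ3 s0=0 s3=1 clk=1 s4=0 s2=0 s5=1 s1=0
t5.Δ0 s0=0 s3=1 clk=1 s4=0 s2=0 s5=1 s1=0
t5.Δ1 s0=0 s3=1 clk=0 s4=0 s2=0 s5=1 s1=0
t6.Δ0 s0=0 s3=1 clk=0 s4=0 s2=0 s5=1 s1=0
t6.Δ1 s0=0 s3=1 clk=1 s4=0 s2=0 s5=1 s1=0
t6.Δ2 s0=0 s3=1 clk=1 s4=0 s2=0 s5=0 s1=0
t6.Δ3 s0=1 s3=1 clk=1 s4=0 s2=0 s5=0 s1=0
t7.Δ0 s0=1 s3=1 clk=1 s4=0 s2=0 s5=0 s1=0
t7.Δ1 s0=1 s3=1 clk=0 s4=0 s2=0 s5=0 s1=0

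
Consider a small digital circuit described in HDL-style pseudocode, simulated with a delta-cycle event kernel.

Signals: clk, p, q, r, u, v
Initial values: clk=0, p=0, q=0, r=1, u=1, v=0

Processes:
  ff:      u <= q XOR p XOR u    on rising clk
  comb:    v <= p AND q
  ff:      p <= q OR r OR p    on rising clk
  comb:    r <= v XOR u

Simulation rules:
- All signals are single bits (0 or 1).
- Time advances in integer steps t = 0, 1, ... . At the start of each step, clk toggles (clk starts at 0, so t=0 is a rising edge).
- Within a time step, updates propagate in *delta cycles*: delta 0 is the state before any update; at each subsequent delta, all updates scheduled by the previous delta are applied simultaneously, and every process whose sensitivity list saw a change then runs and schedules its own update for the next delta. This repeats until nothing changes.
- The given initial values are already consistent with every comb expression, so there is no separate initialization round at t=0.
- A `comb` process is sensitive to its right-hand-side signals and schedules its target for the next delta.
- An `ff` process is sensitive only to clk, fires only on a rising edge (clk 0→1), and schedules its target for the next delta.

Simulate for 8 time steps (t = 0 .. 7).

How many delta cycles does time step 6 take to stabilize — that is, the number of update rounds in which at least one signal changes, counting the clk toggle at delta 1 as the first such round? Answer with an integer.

3

[bits: r,v,u,q,clk,p]
t=0: Δ0=101000 Δ1=101010 Δ2=101011 | 2Δ
t=1: Δ0=101011 Δ1=101001 | 1Δ
t=2: Δ0=101001 Δ1=101011 Δ2=100011 Δ3=000011 | 3Δ
t=3: Δ0=000011 Δ1=000001 | 1Δ
t=4: Δ0=000001 Δ1=000011 Δ2=001011 Δ3=101011 | 3Δ
t=5: Δ0=101011 Δ1=101001 | 1Δ
t=6: Δ0=101001 Δ1=101011 Δ2=100011 Δ3=000011 | 3Δ
t=7: Δ0=000011 Δ1=000001 | 1Δ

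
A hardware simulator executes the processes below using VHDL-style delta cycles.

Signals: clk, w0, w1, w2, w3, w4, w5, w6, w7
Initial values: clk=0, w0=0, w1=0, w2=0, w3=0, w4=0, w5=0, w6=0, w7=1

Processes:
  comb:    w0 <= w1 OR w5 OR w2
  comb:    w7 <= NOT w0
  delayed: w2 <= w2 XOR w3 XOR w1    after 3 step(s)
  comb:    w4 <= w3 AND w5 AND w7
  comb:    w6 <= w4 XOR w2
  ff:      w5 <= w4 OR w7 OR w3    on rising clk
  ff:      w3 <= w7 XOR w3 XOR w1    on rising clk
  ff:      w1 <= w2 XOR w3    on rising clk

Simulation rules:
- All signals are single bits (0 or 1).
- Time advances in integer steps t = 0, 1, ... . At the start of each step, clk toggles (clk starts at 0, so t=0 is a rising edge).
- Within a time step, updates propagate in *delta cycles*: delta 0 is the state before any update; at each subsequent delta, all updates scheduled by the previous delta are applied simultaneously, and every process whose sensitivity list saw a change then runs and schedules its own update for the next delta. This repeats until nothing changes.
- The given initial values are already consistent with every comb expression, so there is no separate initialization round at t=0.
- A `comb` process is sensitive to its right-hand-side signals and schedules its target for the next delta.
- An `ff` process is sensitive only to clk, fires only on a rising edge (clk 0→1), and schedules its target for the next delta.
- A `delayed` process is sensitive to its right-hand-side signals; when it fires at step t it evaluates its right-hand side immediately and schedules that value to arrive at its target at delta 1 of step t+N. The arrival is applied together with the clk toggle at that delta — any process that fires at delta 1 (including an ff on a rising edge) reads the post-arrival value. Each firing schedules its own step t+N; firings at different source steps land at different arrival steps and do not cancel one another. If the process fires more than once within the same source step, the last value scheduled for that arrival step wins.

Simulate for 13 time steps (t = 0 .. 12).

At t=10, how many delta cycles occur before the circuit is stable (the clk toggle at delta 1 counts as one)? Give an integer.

4

[bits: w0,w7,w3,w5,w2,clk,w1,w6,w4]
t=0: Δ0=010000000 Δ1=010001000 Δ2=011101000 Δ3=111101001 Δ4=101101011 Δ5=101101010 Δ6=101101000 | 6Δ
t=1: Δ0=101101000 Δ1=101100000 | 1Δ
t=2: Δ0=101100000 Δ1=101101000 Δ2=101101100 | 2Δ
t=3: Δ0=101101100 Δ1=101110100 Δ2=101110110 | 2Δ
t=4: Δ0=101110110 Δ1=101111110 Δ2=100111010 | 2Δ
t=5: Δ0=100111010 Δ1=100100010 Δ2=100100000 | 2Δ
t=6: Δ0=100100000 Δ1=100111000 Δ2=100011110 | 2Δ
t=7: Δ0=100011110 Δ1=100010110 | 1Δ
t=8: Δ0=100010110 Δ1=100001110 Δ2=101001000 Δ3=001001000 Δ4=011001000 | 4Δ
t=9: Δ0=011001000 Δ1=011000000 | 1Δ
t=10: Δ0=011000000 Δ1=011001000 Δ2=010101100 Δ3=110101100 Δ4=100101100 | 4Δ
t=11: Δ0=100101100 Δ1=100110100 Δ2=100110110 | 2Δ
t=12: Δ0=100110110 Δ1=100111110 Δ2=101011110 | 2Δ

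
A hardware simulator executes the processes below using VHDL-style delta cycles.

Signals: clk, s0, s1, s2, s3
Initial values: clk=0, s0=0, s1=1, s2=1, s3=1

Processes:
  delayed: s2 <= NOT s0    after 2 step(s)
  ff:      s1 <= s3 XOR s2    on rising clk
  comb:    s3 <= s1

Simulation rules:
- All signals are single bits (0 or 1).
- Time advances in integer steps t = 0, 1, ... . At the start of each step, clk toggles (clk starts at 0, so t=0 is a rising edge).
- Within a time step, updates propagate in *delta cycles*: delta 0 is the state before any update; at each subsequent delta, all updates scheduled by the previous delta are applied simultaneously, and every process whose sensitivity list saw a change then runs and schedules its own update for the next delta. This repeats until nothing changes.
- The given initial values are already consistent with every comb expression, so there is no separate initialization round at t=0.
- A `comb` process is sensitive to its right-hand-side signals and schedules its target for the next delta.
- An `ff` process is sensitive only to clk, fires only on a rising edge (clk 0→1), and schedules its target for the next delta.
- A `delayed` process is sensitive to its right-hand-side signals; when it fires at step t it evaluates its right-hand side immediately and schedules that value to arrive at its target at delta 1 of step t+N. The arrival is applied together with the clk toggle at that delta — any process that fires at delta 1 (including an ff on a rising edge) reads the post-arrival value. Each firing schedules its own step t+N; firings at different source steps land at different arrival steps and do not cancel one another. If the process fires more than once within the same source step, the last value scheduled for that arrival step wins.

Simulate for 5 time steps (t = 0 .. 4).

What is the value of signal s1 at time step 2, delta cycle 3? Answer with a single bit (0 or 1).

1

[bits: s2,s1,clk,s3,s0]
t=0: Δ0=11010 Δ1=11110 Δ2=10110 Δ3=10100 | 3Δ
t=1: Δ0=10100 Δ1=10000 | 1Δ
t=2: Δ0=10000 Δ1=10100 Δ2=11100 Δ3=11110 | 3Δ
t=3: Δ0=11110 Δ1=11010 | 1Δ
t=4: Δ0=11010 Δ1=11110 Δ2=10110 Δ3=10100 | 3Δ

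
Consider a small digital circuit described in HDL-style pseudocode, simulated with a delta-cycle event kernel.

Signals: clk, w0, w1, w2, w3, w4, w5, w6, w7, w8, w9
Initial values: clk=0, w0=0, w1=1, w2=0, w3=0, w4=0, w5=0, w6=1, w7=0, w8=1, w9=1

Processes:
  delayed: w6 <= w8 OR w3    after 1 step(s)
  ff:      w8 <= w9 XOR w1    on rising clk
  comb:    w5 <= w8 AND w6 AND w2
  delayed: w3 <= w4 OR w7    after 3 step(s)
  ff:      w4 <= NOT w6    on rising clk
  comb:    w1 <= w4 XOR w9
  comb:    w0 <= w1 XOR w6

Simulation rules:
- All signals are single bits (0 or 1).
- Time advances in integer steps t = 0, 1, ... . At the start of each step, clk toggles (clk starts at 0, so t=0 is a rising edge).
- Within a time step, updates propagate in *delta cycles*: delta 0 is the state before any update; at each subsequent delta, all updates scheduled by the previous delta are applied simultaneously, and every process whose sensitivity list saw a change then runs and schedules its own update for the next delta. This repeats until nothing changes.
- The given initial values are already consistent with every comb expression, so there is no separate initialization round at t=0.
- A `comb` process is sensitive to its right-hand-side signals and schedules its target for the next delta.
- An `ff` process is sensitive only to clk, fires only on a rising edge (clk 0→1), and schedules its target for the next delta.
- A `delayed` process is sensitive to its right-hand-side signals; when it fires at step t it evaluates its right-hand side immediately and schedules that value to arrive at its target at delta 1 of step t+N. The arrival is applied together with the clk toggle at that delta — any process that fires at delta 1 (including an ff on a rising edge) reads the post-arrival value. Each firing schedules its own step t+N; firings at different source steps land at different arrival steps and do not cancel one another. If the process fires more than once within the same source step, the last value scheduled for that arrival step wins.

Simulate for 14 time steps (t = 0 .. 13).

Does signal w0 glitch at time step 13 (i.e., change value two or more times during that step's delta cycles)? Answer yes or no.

t0.Δ0 w0=0 w8=1 clk=0 w3=0 w7=0 w2=0 w9=1 w4=0 w1=1 w5=0 w6=1
t0.Δ1 w0=0 w8=1 clk=1 w3=0 w7=0 w2=0 w9=1 w4=0 w1=1 w5=0 w6=1
t0.Δ2 w0=0 w8=0 clk=1 w3=0 w7=0 w2=0 w9=1 w4=0 w1=1 w5=0 w6=1
t1.Δ0 w0=0 w8=0 clk=1 w3=0 w7=0 w2=0 w9=1 w4=0 w1=1 w5=0 w6=1
t1.Δ1 w0=0 w8=0 clk=0 w3=0 w7=0 w2=0 w9=1 w4=0 w1=1 w5=0 w6=0
t1.Δ2 w0=1 w8=0 clk=0 w3=0 w7=0 w2=0 w9=1 w4=0 w1=1 w5=0 w6=0
t2.Δ0 w0=1 w8=0 clk=0 w3=0 w7=0 w2=0 w9=1 w4=0 w1=1 w5=0 w6=0
t2.Δ1 w0=1 w8=0 clk=1 w3=0 w7=0 w2=0 w9=1 w4=0 w1=1 w5=0 w6=0
t2.Δ2 w0=1 w8=0 clk=1 w3=0 w7=0 w2=0 w9=1 w4=1 w1=1 w5=0 w6=0
t2.Δ3 w0=1 w8=0 clk=1 w3=0 w7=0 w2=0 w9=1 w4=1 w1=0 w5=0 w6=0
t2.Δ4 w0=0 w8=0 clk=1 w3=0 w7=0 w2=0 w9=1 w4=1 w1=0 w5=0 w6=0
t3.Δ0 w0=0 w8=0 clk=1 w3=0 w7=0 w2=0 w9=1 w4=1 w1=0 w5=0 w6=0
t3.Δ1 w0=0 w8=0 clk=0 w3=0 w7=0 w2=0 w9=1 w4=1 w1=0 w5=0 w6=0
t4.Δ0 w0=0 w8=0 clk=0 w3=0 w7=0 w2=0 w9=1 w4=1 w1=0 w5=0 w6=0
t4.Δ1 w0=0 w8=0 clk=1 w3=0 w7=0 w2=0 w9=1 w4=1 w1=0 w5=0 w6=0
t4.Δ2 w0=0 w8=1 clk=1 w3=0 w7=0 w2=0 w9=1 w4=1 w1=0 w5=0 w6=0
t5.Δ0 w0=0 w8=1 clk=1 w3=0 w7=0 w2=0 w9=1 w4=1 w1=0 w5=0 w6=0
t5.Δ1 w0=0 w8=1 clk=0 w3=1 w7=0 w2=0 w9=1 w4=1 w1=0 w5=0 w6=1
t5.Δ2 w0=1 w8=1 clk=0 w3=1 w7=0 w2=0 w9=1 w4=1 w1=0 w5=0 w6=1
t6.Δ0 w0=1 w8=1 clk=0 w3=1 w7=0 w2=0 w9=1 w4=1 w1=0 w5=0 w6=1
t6.Δ1 w0=1 w8=1 clk=1 w3=1 w7=0 w2=0 w9=1 w4=1 w1=0 w5=0 w6=1
t6.Δ2 w0=1 w8=1 clk=1 w3=1 w7=0 w2=0 w9=1 w4=0 w1=0 w5=0 w6=1
t6.Δ3 w0=1 w8=1 clk=1 w3=1 w7=0 w2=0 w9=1 w4=0 w1=1 w5=0 w6=1
t6.Δ4 w0=0 w8=1 clk=1 w3=1 w7=0 w2=0 w9=1 w4=0 w1=1 w5=0 w6=1
t7.Δ0 w0=0 w8=1 clk=1 w3=1 w7=0 w2=0 w9=1 w4=0 w1=1 w5=0 w6=1
t7.Δ1 w0=0 w8=1 clk=0 w3=1 w7=0 w2=0 w9=1 w4=0 w1=1 w5=0 w6=1
t8.Δ0 w0=0 w8=1 clk=0 w3=1 w7=0 w2=0 w9=1 w4=0 w1=1 w5=0 w6=1
t8.Δ1 w0=0 w8=1 clk=1 w3=1 w7=0 w2=0 w9=1 w4=0 w1=1 w5=0 w6=1
t8.Δ2 w0=0 w8=0 clk=1 w3=1 w7=0 w2=0 w9=1 w4=0 w1=1 w5=0 w6=1
t9.Δ0 w0=0 w8=0 clk=1 w3=1 w7=0 w2=0 w9=1 w4=0 w1=1 w5=0 w6=1
t9.Δ1 w0=0 w8=0 clk=0 w3=0 w7=0 w2=0 w9=1 w4=0 w1=1 w5=0 w6=1
t10.Δ0 w0=0 w8=0 clk=0 w3=0 w7=0 w2=0 w9=1 w4=0 w1=1 w5=0 w6=1
t10.Δ1 w0=0 w8=0 clk=1 w3=0 w7=0 w2=0 w9=1 w4=0 w1=1 w5=0 w6=0
t10.Δ2 w0=1 w8=0 clk=1 w3=0 w7=0 w2=0 w9=1 w4=1 w1=1 w5=0 w6=0
t10.Δ3 w0=1 w8=0 clk=1 w3=0 w7=0 w2=0 w9=1 w4=1 w1=0 w5=0 w6=0
t10.Δ4 w0=0 w8=0 clk=1 w3=0 w7=0 w2=0 w9=1 w4=1 w1=0 w5=0 w6=0
t11.Δ0 w0=0 w8=0 clk=1 w3=0 w7=0 w2=0 w9=1 w4=1 w1=0 w5=0 w6=0
t11.Δ1 w0=0 w8=0 clk=0 w3=0 w7=0 w2=0 w9=1 w4=1 w1=0 w5=0 w6=0
t12.Δ0 w0=0 w8=0 clk=0 w3=0 w7=0 w2=0 w9=1 w4=1 w1=0 w5=0 w6=0
t12.Δ1 w0=0 w8=0 clk=1 w3=0 w7=0 w2=0 w9=1 w4=1 w1=0 w5=0 w6=0
t12.Δ2 w0=0 w8=1 clk=1 w3=0 w7=0 w2=0 w9=1 w4=1 w1=0 w5=0 w6=0
t13.Δ0 w0=0 w8=1 clk=1 w3=0 w7=0 w2=0 w9=1 w4=1 w1=0 w5=0 w6=0
t13.Δ1 w0=0 w8=1 clk=0 w3=1 w7=0 w2=0 w9=1 w4=1 w1=0 w5=0 w6=1
t13.Δ2 w0=1 w8=1 clk=0 w3=1 w7=0 w2=0 w9=1 w4=1 w1=0 w5=0 w6=1

no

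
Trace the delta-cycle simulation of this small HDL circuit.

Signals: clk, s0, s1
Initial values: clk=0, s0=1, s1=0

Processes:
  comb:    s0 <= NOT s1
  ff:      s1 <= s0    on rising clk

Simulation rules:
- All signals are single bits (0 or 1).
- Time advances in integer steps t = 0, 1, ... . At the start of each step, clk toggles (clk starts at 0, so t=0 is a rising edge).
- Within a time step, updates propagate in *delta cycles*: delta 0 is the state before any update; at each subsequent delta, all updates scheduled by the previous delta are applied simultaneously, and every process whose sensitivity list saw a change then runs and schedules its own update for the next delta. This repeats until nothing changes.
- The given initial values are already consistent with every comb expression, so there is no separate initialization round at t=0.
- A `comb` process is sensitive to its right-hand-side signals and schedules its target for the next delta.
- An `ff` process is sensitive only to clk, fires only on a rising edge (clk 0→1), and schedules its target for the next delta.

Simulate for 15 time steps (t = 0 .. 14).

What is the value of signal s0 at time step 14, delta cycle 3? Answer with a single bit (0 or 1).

[bits: s0,clk,s1]
t=0: Δ0=100 Δ1=110 Δ2=111 Δ3=011 | 3Δ
t=1: Δ0=011 Δ1=001 | 1Δ
t=2: Δ0=001 Δ1=011 Δ2=010 Δ3=110 | 3Δ
t=3: Δ0=110 Δ1=100 | 1Δ
t=4: Δ0=100 Δ1=110 Δ2=111 Δ3=011 | 3Δ
t=5: Δ0=011 Δ1=001 | 1Δ
t=6: Δ0=001 Δ1=011 Δ2=010 Δ3=110 | 3Δ
t=7: Δ0=110 Δ1=100 | 1Δ
t=8: Δ0=100 Δ1=110 Δ2=111 Δ3=011 | 3Δ
t=9: Δ0=011 Δ1=001 | 1Δ
t=10: Δ0=001 Δ1=011 Δ2=010 Δ3=110 | 3Δ
t=11: Δ0=110 Δ1=100 | 1Δ
t=12: Δ0=100 Δ1=110 Δ2=111 Δ3=011 | 3Δ
t=13: Δ0=011 Δ1=001 | 1Δ
t=14: Δ0=001 Δ1=011 Δ2=010 Δ3=110 | 3Δ

1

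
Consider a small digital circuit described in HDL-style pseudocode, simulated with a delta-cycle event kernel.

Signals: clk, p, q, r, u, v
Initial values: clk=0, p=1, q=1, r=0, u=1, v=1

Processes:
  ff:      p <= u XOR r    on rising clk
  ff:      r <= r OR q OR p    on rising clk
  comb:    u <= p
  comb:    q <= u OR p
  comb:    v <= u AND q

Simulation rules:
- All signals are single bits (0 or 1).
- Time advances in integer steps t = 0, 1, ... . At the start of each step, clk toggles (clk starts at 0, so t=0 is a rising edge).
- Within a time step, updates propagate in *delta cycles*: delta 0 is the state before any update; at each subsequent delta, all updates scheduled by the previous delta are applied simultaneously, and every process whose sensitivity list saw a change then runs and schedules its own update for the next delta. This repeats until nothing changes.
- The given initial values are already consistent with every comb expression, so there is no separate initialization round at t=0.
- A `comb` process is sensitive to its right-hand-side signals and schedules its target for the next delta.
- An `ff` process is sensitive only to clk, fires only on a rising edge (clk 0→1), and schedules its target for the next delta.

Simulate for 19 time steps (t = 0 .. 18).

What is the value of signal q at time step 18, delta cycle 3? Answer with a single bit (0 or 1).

t0.Δ0 v=1 p=1 q=1 clk=0 r=0 u=1
t0.Δ1 v=1 p=1 q=1 clk=1 r=0 u=1
t0.Δ2 v=1 p=1 q=1 clk=1 r=1 u=1
t1.Δ0 v=1 p=1 q=1 clk=1 r=1 u=1
t1.Δ1 v=1 p=1 q=1 clk=0 r=1 u=1
t2.Δ0 v=1 p=1 q=1 clk=0 r=1 u=1
t2.Δ1 v=1 p=1 q=1 clk=1 r=1 u=1
t2.Δ2 v=1 p=0 q=1 clk=1 r=1 u=1
t2.Δ3 v=1 p=0 q=1 clk=1 r=1 u=0
t2.Δ4 v=0 p=0 q=0 clk=1 r=1 u=0
t3.Δ0 v=0 p=0 q=0 clk=1 r=1 u=0
t3.Δ1 v=0 p=0 q=0 clk=0 r=1 u=0
t4.Δ0 v=0 p=0 q=0 clk=0 r=1 u=0
t4.Δ1 v=0 p=0 q=0 clk=1 r=1 u=0
t4.Δ2 v=0 p=1 q=0 clk=1 r=1 u=0
t4.Δ3 v=0 p=1 q=1 clk=1 r=1 u=1
t4.Δ4 v=1 p=1 q=1 clk=1 r=1 u=1
t5.Δ0 v=1 p=1 q=1 clk=1 r=1 u=1
t5.Δ1 v=1 p=1 q=1 clk=0 r=1 u=1
t6.Δ0 v=1 p=1 q=1 clk=0 r=1 u=1
t6.Δ1 v=1 p=1 q=1 clk=1 r=1 u=1
t6.Δ2 v=1 p=0 q=1 clk=1 r=1 u=1
t6.Δ3 v=1 p=0 q=1 clk=1 r=1 u=0
t6.Δ4 v=0 p=0 q=0 clk=1 r=1 u=0
t7.Δ0 v=0 p=0 q=0 clk=1 r=1 u=0
t7.Δ1 v=0 p=0 q=0 clk=0 r=1 u=0
t8.Δ0 v=0 p=0 q=0 clk=0 r=1 u=0
t8.Δ1 v=0 p=0 q=0 clk=1 r=1 u=0
t8.Δ2 v=0 p=1 q=0 clk=1 r=1 u=0
t8.Δ3 v=0 p=1 q=1 clk=1 r=1 u=1
t8.Δ4 v=1 p=1 q=1 clk=1 r=1 u=1
t9.Δ0 v=1 p=1 q=1 clk=1 r=1 u=1
t9.Δ1 v=1 p=1 q=1 clk=0 r=1 u=1
t10.Δ0 v=1 p=1 q=1 clk=0 r=1 u=1
t10.Δ1 v=1 p=1 q=1 clk=1 r=1 u=1
t10.Δ2 v=1 p=0 q=1 clk=1 r=1 u=1
t10.Δ3 v=1 p=0 q=1 clk=1 r=1 u=0
t10.Δ4 v=0 p=0 q=0 clk=1 r=1 u=0
t11.Δ0 v=0 p=0 q=0 clk=1 r=1 u=0
t11.Δ1 v=0 p=0 q=0 clk=0 r=1 u=0
t12.Δ0 v=0 p=0 q=0 clk=0 r=1 u=0
t12.Δ1 v=0 p=0 q=0 clk=1 r=1 u=0
t12.Δ2 v=0 p=1 q=0 clk=1 r=1 u=0
t12.Δ3 v=0 p=1 q=1 clk=1 r=1 u=1
t12.Δ4 v=1 p=1 q=1 clk=1 r=1 u=1
t13.Δ0 v=1 p=1 q=1 clk=1 r=1 u=1
t13.Δ1 v=1 p=1 q=1 clk=0 r=1 u=1
t14.Δ0 v=1 p=1 q=1 clk=0 r=1 u=1
t14.Δ1 v=1 p=1 q=1 clk=1 r=1 u=1
t14.Δ2 v=1 p=0 q=1 clk=1 r=1 u=1
t14.Δ3 v=1 p=0 q=1 clk=1 r=1 u=0
t14.Δ4 v=0 p=0 q=0 clk=1 r=1 u=0
t15.Δ0 v=0 p=0 q=0 clk=1 r=1 u=0
t15.Δ1 v=0 p=0 q=0 clk=0 r=1 u=0
t16.Δ0 v=0 p=0 q=0 clk=0 r=1 u=0
t16.Δ1 v=0 p=0 q=0 clk=1 r=1 u=0
t16.Δ2 v=0 p=1 q=0 clk=1 r=1 u=0
t16.Δ3 v=0 p=1 q=1 clk=1 r=1 u=1
t16.Δ4 v=1 p=1 q=1 clk=1 r=1 u=1
t17.Δ0 v=1 p=1 q=1 clk=1 r=1 u=1
t17.Δ1 v=1 p=1 q=1 clk=0 r=1 u=1
t18.Δ0 v=1 p=1 q=1 clk=0 r=1 u=1
t18.Δ1 v=1 p=1 q=1 clk=1 r=1 u=1
t18.Δ2 v=1 p=0 q=1 clk=1 r=1 u=1
t18.Δ3 v=1 p=0 q=1 clk=1 r=1 u=0
t18.Δ4 v=0 p=0 q=0 clk=1 r=1 u=0

1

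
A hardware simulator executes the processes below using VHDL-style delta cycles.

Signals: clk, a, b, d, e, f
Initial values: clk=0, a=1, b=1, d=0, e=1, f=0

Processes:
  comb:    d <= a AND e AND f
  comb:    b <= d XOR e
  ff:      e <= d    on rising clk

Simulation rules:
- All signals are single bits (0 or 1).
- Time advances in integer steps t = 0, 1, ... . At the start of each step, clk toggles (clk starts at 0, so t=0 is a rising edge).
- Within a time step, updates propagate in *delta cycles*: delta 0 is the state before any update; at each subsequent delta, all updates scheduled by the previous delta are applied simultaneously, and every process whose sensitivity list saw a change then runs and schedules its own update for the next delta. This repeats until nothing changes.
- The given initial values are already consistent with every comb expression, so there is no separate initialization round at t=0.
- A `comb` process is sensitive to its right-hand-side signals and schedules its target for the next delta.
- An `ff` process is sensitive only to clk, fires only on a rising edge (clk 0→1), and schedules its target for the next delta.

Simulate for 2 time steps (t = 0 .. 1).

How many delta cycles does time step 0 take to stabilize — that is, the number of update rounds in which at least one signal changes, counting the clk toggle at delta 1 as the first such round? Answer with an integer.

3

t=0 Δ0: e=1 b=1 f=0 a=1 d=0 clk=0
  Δ1: clk:0→1
  Δ2: e:1→0
  Δ3: b:1→0
  (3Δ to stable)
t=1 Δ0: e=0 b=0 f=0 a=1 d=0 clk=1
  Δ1: clk:1→0
  (1Δ to stable)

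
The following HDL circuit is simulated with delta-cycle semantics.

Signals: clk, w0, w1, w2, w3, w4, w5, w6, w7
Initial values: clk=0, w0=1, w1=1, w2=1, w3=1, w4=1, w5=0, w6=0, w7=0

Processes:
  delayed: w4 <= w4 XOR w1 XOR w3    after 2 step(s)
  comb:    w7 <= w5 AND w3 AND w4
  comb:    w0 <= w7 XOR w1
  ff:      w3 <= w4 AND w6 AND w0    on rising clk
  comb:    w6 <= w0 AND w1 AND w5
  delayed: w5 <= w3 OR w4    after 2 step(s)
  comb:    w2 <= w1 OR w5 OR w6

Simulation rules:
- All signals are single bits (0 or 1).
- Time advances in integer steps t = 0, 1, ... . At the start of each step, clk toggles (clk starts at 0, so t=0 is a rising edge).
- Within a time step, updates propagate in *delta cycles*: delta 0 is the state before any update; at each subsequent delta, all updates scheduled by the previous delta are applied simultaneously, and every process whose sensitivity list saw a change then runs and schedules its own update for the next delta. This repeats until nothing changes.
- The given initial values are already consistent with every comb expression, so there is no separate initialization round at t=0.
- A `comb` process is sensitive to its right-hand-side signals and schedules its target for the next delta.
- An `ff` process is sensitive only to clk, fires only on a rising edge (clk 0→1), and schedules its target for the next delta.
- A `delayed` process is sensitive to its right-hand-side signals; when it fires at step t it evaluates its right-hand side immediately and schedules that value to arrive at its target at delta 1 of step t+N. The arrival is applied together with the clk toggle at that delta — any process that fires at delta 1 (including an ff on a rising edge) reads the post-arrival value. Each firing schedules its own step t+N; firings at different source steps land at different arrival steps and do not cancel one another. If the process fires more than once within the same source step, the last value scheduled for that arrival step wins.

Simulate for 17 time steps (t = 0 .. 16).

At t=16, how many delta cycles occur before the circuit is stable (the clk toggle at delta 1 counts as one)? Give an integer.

t0.Δ0 w6=0 clk=0 w3=1 w0=1 w5=0 w1=1 w2=1 w7=0 w4=1
t0.Δ1 w6=0 clk=1 w3=1 w0=1 w5=0 w1=1 w2=1 w7=0 w4=1
t0.Δ2 w6=0 clk=1 w3=0 w0=1 w5=0 w1=1 w2=1 w7=0 w4=1
t1.Δ0 w6=0 clk=1 w3=0 w0=1 w5=0 w1=1 w2=1 w7=0 w4=1
t1.Δ1 w6=0 clk=0 w3=0 w0=1 w5=0 w1=1 w2=1 w7=0 w4=1
t2.Δ0 w6=0 clk=0 w3=0 w0=1 w5=0 w1=1 w2=1 w7=0 w4=1
t2.Δ1 w6=0 clk=1 w3=0 w0=1 w5=1 w1=1 w2=1 w7=0 w4=0
t2.Δ2 w6=1 clk=1 w3=0 w0=1 w5=1 w1=1 w2=1 w7=0 w4=0
t3.Δ0 w6=1 clk=1 w3=0 w0=1 w5=1 w1=1 w2=1 w7=0 w4=0
t3.Δ1 w6=1 clk=0 w3=0 w0=1 w5=1 w1=1 w2=1 w7=0 w4=0
t4.Δ0 w6=1 clk=0 w3=0 w0=1 w5=1 w1=1 w2=1 w7=0 w4=0
t4.Δ1 w6=1 clk=1 w3=0 w0=1 w5=0 w1=1 w2=1 w7=0 w4=1
t4.Δ2 w6=0 clk=1 w3=1 w0=1 w5=0 w1=1 w2=1 w7=0 w4=1
t5.Δ0 w6=0 clk=1 w3=1 w0=1 w5=0 w1=1 w2=1 w7=0 w4=1
t5.Δ1 w6=0 clk=0 w3=1 w0=1 w5=0 w1=1 w2=1 w7=0 w4=1
t6.Δ0 w6=0 clk=0 w3=1 w0=1 w5=0 w1=1 w2=1 w7=0 w4=1
t6.Δ1 w6=0 clk=1 w3=1 w0=1 w5=1 w1=1 w2=1 w7=0 w4=1
t6.Δ2 w6=1 clk=1 w3=0 w0=1 w5=1 w1=1 w2=1 w7=1 w4=1
t6.Δ3 w6=1 clk=1 w3=0 w0=0 w5=1 w1=1 w2=1 w7=0 w4=1
t6.Δ4 w6=0 clk=1 w3=0 w0=1 w5=1 w1=1 w2=1 w7=0 w4=1
t6.Δ5 w6=1 clk=1 w3=0 w0=1 w5=1 w1=1 w2=1 w7=0 w4=1
t7.Δ0 w6=1 clk=1 w3=0 w0=1 w5=1 w1=1 w2=1 w7=0 w4=1
t7.Δ1 w6=1 clk=0 w3=0 w0=1 w5=1 w1=1 w2=1 w7=0 w4=1
t8.Δ0 w6=1 clk=0 w3=0 w0=1 w5=1 w1=1 w2=1 w7=0 w4=1
t8.Δ1 w6=1 clk=1 w3=0 w0=1 w5=1 w1=1 w2=1 w7=0 w4=0
t9.Δ0 w6=1 clk=1 w3=0 w0=1 w5=1 w1=1 w2=1 w7=0 w4=0
t9.Δ1 w6=1 clk=0 w3=0 w0=1 w5=1 w1=1 w2=1 w7=0 w4=0
t10.Δ0 w6=1 clk=0 w3=0 w0=1 w5=1 w1=1 w2=1 w7=0 w4=0
t10.Δ1 w6=1 clk=1 w3=0 w0=1 w5=0 w1=1 w2=1 w7=0 w4=1
t10.Δ2 w6=0 clk=1 w3=1 w0=1 w5=0 w1=1 w2=1 w7=0 w4=1
t11.Δ0 w6=0 clk=1 w3=1 w0=1 w5=0 w1=1 w2=1 w7=0 w4=1
t11.Δ1 w6=0 clk=0 w3=1 w0=1 w5=0 w1=1 w2=1 w7=0 w4=1
t12.Δ0 w6=0 clk=0 w3=1 w0=1 w5=0 w1=1 w2=1 w7=0 w4=1
t12.Δ1 w6=0 clk=1 w3=1 w0=1 w5=1 w1=1 w2=1 w7=0 w4=1
t12.Δ2 w6=1 clk=1 w3=0 w0=1 w5=1 w1=1 w2=1 w7=1 w4=1
t12.Δ3 w6=1 clk=1 w3=0 w0=0 w5=1 w1=1 w2=1 w7=0 w4=1
t12.Δ4 w6=0 clk=1 w3=0 w0=1 w5=1 w1=1 w2=1 w7=0 w4=1
t12.Δ5 w6=1 clk=1 w3=0 w0=1 w5=1 w1=1 w2=1 w7=0 w4=1
t13.Δ0 w6=1 clk=1 w3=0 w0=1 w5=1 w1=1 w2=1 w7=0 w4=1
t13.Δ1 w6=1 clk=0 w3=0 w0=1 w5=1 w1=1 w2=1 w7=0 w4=1
t14.Δ0 w6=1 clk=0 w3=0 w0=1 w5=1 w1=1 w2=1 w7=0 w4=1
t14.Δ1 w6=1 clk=1 w3=0 w0=1 w5=1 w1=1 w2=1 w7=0 w4=0
t15.Δ0 w6=1 clk=1 w3=0 w0=1 w5=1 w1=1 w2=1 w7=0 w4=0
t15.Δ1 w6=1 clk=0 w3=0 w0=1 w5=1 w1=1 w2=1 w7=0 w4=0
t16.Δ0 w6=1 clk=0 w3=0 w0=1 w5=1 w1=1 w2=1 w7=0 w4=0
t16.Δ1 w6=1 clk=1 w3=0 w0=1 w5=0 w1=1 w2=1 w7=0 w4=1
t16.Δ2 w6=0 clk=1 w3=1 w0=1 w5=0 w1=1 w2=1 w7=0 w4=1

2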